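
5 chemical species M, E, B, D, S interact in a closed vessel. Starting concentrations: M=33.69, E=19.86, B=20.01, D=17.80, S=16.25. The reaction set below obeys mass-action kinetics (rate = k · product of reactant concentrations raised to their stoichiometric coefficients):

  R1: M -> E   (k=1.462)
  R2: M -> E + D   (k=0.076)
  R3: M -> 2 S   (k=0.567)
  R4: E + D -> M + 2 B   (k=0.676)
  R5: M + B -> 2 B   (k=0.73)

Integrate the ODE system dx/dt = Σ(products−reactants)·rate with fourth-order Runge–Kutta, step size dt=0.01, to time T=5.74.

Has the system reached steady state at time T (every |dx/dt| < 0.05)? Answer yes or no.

RK4 with dt=0.01: 574 steps to T=5.74. Trajectory (selected grid times):
t=0.00: M=33.69 E=19.86 B=20.01 D=17.80 S=16.25
t=0.64: M=0.03 E=4.73 B=102.47 D=0.68 S=17.79
t=1.28: M=0.00 E=4.16 B=104.23 D=0.10 S=17.79
t=1.91: M=0.00 E=4.07 B=104.49 D=0.02 S=17.80
t=2.55: M=0.00 E=4.06 B=104.53 D=0.00 S=17.80
t=3.19: M=0.00 E=4.05 B=104.54 D=0.00 S=17.80
t=3.83: M=0.00 E=4.05 B=104.54 D=0.00 S=17.80
t=4.46: M=0.00 E=4.05 B=104.54 D=0.00 S=17.80
t=5.10: M=0.00 E=4.05 B=104.54 D=0.00 S=17.80
t=5.74: M=0.00 E=4.05 B=104.54 D=0.00 S=17.80
Rates at T: R1=0.0000, R2=0.0000, R3=0.0000, R4=0.0000, R5=0.0000
dx/dt at T (Σ net stoichiometry × rate): M=-0.0000, E=-0.0000, B=+0.0000, D=-0.0000, S=+0.0000
Largest |dx/dt| is |+0.0000| (B) < 0.05 → steady.

Steady state at T: yes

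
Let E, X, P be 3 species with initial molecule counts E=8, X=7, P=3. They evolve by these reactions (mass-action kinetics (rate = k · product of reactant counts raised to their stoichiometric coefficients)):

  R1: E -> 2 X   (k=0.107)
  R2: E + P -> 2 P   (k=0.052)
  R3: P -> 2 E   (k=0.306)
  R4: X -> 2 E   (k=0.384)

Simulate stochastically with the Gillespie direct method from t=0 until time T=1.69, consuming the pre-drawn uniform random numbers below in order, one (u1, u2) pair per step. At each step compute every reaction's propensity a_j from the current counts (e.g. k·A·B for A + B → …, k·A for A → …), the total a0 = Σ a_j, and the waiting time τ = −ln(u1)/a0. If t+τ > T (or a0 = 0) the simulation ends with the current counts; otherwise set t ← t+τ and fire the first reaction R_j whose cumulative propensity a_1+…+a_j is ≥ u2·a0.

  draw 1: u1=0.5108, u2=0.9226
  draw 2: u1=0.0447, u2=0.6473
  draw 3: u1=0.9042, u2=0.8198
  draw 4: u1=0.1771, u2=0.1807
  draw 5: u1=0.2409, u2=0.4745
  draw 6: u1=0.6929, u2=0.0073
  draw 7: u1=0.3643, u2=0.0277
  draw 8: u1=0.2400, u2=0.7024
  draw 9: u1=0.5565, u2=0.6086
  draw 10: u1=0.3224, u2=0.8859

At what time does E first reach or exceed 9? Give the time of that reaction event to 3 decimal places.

t=0.000: E=8 X=7 P=3
Draw 1: a1=0.856, a2=1.248, a3=0.918, a4=2.688, a0=5.710; τ=−ln(0.5108)/5.710=0.118 → t=0.118; u2·a0=0.9226·5.710=5.268; a1+…+a3=3.022 < 5.268 ≤ a1+…+a4=5.710 → R4 fires; E=10 X=6 P=3
Draw 2: a1=1.070, a2=1.560, a3=0.918, a4=2.304, a0=5.852; τ=−ln(0.0447)/5.852=0.531 → t=0.649; u2·a0=0.6473·5.852=3.788; a1+…+a3=3.548 < 3.788 ≤ a1+…+a4=5.852 → R4 fires; E=12 X=5 P=3
Draw 3: a1=1.284, a2=1.872, a3=0.918, a4=1.920, a0=5.994; τ=−ln(0.9042)/5.994=0.017 → t=0.666; u2·a0=0.8198·5.994=4.914; a1+…+a3=4.074 < 4.914 ≤ a1+…+a4=5.994 → R4 fires; E=14 X=4 P=3
Draw 4: a1=1.498, a2=2.184, a3=0.918, a4=1.536, a0=6.136; τ=−ln(0.1771)/6.136=0.282 → t=0.948; u2·a0=0.1807·6.136=1.109 ≤ a1=1.498 → R1 fires; E=13 X=6 P=3
Draw 5: a1=1.391, a2=2.028, a3=0.918, a4=2.304, a0=6.641; τ=−ln(0.2409)/6.641=0.214 → t=1.162; u2·a0=0.4745·6.641=3.151; a1=1.391 < 3.151 ≤ a1+a2=3.419 → R2 fires; E=12 X=6 P=4
Draw 6: a1=1.284, a2=2.496, a3=1.224, a4=2.304, a0=7.308; τ=−ln(0.6929)/7.308=0.050 → t=1.212; u2·a0=0.0073·7.308=0.053 ≤ a1=1.284 → R1 fires; E=11 X=8 P=4
Draw 7: a1=1.177, a2=2.288, a3=1.224, a4=3.072, a0=7.761; τ=−ln(0.3643)/7.761=0.130 → t=1.342; u2·a0=0.0277·7.761=0.215 ≤ a1=1.177 → R1 fires; E=10 X=10 P=4
Draw 8: a1=1.070, a2=2.080, a3=1.224, a4=3.840, a0=8.214; τ=−ln(0.2400)/8.214=0.174 → t=1.516; u2·a0=0.7024·8.214=5.770; a1+…+a3=4.374 < 5.770 ≤ a1+…+a4=8.214 → R4 fires; E=12 X=9 P=4
Draw 9: a1=1.284, a2=2.496, a3=1.224, a4=3.456, a0=8.460; τ=−ln(0.5565)/8.460=0.069 → t=1.585; u2·a0=0.6086·8.460=5.149; a1+…+a3=5.004 < 5.149 ≤ a1+…+a4=8.460 → R4 fires; E=14 X=8 P=4
Draw 10: a1=1.498, a2=2.912, a3=1.224, a4=3.072, a0=8.706; τ=−ln(0.3224)/8.706=0.130 → t=1.715 > T=1.69: stop.
E first becomes ≥ 9 when it reaches 10 at the event at t=0.118.

Threshold first reached at t = 0.118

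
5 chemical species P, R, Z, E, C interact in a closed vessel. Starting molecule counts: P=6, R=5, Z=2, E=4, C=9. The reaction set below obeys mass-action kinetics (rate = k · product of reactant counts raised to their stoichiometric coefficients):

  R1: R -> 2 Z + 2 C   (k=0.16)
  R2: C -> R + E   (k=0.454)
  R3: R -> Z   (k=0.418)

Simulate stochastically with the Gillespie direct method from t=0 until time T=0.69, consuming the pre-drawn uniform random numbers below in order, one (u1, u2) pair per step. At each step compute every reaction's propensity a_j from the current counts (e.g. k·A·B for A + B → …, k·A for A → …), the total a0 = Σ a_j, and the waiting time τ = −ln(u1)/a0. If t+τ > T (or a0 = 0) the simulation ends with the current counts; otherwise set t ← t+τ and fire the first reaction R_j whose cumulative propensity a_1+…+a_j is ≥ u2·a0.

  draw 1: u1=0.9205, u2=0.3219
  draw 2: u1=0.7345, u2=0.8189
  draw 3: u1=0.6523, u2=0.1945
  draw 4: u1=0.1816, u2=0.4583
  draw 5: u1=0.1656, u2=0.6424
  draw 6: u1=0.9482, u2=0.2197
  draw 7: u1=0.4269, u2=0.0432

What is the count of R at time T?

R at T = 7

t=0.000: P=6 R=5 Z=2 E=4 C=9
Draw 1: a1=0.800, a2=4.086, a3=2.090, a0=6.976; τ=−ln(0.9205)/6.976=0.012 → t=0.012; u2·a0=0.3219·6.976=2.246; a1=0.800 < 2.246 ≤ a1+a2=4.886 → R2 fires; P=6 R=6 Z=2 E=5 C=8
Draw 2: a1=0.960, a2=3.632, a3=2.508, a0=7.100; τ=−ln(0.7345)/7.100=0.043 → t=0.055; u2·a0=0.8189·7.100=5.814; a1+a2=4.592 < 5.814 ≤ a1+…+a3=7.100 → R3 fires; P=6 R=5 Z=3 E=5 C=8
Draw 3: a1=0.800, a2=3.632, a3=2.090, a0=6.522; τ=−ln(0.6523)/6.522=0.066 → t=0.121; u2·a0=0.1945·6.522=1.269; a1=0.800 < 1.269 ≤ a1+a2=4.432 → R2 fires; P=6 R=6 Z=3 E=6 C=7
Draw 4: a1=0.960, a2=3.178, a3=2.508, a0=6.646; τ=−ln(0.1816)/6.646=0.257 → t=0.378; u2·a0=0.4583·6.646=3.046; a1=0.960 < 3.046 ≤ a1+a2=4.138 → R2 fires; P=6 R=7 Z=3 E=7 C=6
Draw 5: a1=1.120, a2=2.724, a3=2.926, a0=6.770; τ=−ln(0.1656)/6.770=0.266 → t=0.643; u2·a0=0.6424·6.770=4.349; a1+a2=3.844 < 4.349 ≤ a1+…+a3=6.770 → R3 fires; P=6 R=6 Z=4 E=7 C=6
Draw 6: a1=0.960, a2=2.724, a3=2.508, a0=6.192; τ=−ln(0.9482)/6.192=0.009 → t=0.652; u2·a0=0.2197·6.192=1.360; a1=0.960 < 1.360 ≤ a1+a2=3.684 → R2 fires; P=6 R=7 Z=4 E=8 C=5
Draw 7: a1=1.120, a2=2.270, a3=2.926, a0=6.316; τ=−ln(0.4269)/6.316=0.135 → t=0.787 > T=0.69: stop.
Read off R at T=0.69: 7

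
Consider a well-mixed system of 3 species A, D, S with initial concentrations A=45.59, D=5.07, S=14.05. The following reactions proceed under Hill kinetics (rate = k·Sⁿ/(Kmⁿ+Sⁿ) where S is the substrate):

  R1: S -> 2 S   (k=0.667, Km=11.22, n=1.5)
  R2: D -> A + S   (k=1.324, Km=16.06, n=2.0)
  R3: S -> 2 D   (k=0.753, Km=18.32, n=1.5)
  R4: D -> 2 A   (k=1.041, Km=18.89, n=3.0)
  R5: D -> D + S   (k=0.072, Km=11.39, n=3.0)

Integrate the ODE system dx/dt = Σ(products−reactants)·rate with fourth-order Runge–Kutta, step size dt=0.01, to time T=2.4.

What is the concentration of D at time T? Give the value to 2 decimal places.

RK4 with dt=0.01: 240 steps to T=2.4. Trajectory (selected grid times):
t=0.00: A=45.59 D=5.07 S=14.05
t=0.27: A=45.63 D=5.20 S=14.11
t=0.53: A=45.68 D=5.31 S=14.17
t=0.80: A=45.73 D=5.44 S=14.23
t=1.07: A=45.78 D=5.56 S=14.29
t=1.33: A=45.83 D=5.67 S=14.35
t=1.60: A=45.89 D=5.79 S=14.42
t=1.87: A=45.94 D=5.91 S=14.48
t=2.13: A=46.00 D=6.02 S=14.55
t=2.40: A=46.06 D=6.14 S=14.62
Read off D at T=2.4: 6.14

D at T = 6.14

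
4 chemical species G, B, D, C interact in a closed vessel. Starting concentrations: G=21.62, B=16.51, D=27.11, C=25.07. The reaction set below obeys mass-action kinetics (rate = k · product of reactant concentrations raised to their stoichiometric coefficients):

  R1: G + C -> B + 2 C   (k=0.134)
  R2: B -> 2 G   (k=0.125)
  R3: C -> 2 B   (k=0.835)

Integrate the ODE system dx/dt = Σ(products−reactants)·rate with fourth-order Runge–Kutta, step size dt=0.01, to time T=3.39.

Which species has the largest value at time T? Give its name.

RK4 with dt=0.01: 339 steps to T=3.39. Trajectory (selected grid times):
t=0.00: G=21.62 B=16.51 D=27.11 C=25.07
t=0.38: G=6.29 B=53.36 D=27.11 C=33.92
t=0.75: G=4.43 B=78.73 D=27.11 C=31.73
t=1.13: G=5.46 B=101.34 D=27.11 C=29.59
t=1.51: G=6.90 B=123.88 D=27.11 C=29.51
t=1.88: G=8.10 B=147.69 D=27.11 C=31.48
t=2.26: G=8.92 B=175.67 D=27.11 C=35.42
t=2.64: G=9.34 B=208.55 D=27.11 C=41.11
t=3.01: G=9.50 B=246.40 D=27.11 C=48.19
t=3.39: G=9.56 B=292.40 D=27.11 C=57.01
At T=3.39: G=9.56 B=292.40 D=27.11 C=57.01; the largest is B.

Dominant species at T: B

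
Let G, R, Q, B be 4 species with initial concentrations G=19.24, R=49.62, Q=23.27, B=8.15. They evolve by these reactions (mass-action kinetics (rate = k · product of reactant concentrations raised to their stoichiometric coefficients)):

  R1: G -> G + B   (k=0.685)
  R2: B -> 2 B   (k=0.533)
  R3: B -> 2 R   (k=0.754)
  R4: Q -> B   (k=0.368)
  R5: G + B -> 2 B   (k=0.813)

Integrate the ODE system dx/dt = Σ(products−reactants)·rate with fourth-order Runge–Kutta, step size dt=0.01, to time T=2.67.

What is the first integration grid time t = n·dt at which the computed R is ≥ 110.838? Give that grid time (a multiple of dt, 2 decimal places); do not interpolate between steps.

Threshold first reached at t = 1.44

RK4 with dt=0.01: 267 steps to T=2.67. Trajectory (selected grid times):
t=0.00: G=19.24 R=49.62 Q=23.27 B=8.15
t=0.30: G=0.06 R=60.47 Q=20.84 B=29.15
t=0.59: G=0.00 R=73.30 Q=18.73 B=29.44
t=0.89: G=0.00 R=86.63 Q=16.77 B=29.44
t=1.19: G=0.00 R=99.91 Q=15.02 B=29.25
t=1.43: G=0.00 R=110.45 Q=13.75 B=28.98
t=1.44: G=0.00 R=110.89 Q=13.70 B=28.96
t=1.48: G=0.00 R=112.63 Q=13.50 B=28.91
t=1.78: G=0.00 R=125.60 Q=12.09 B=28.42
t=2.08: G=0.00 R=138.32 Q=10.82 B=27.81
t=2.37: G=0.00 R=150.35 Q=9.73 B=27.15
t=2.67: G=0.00 R=162.46 Q=8.71 B=26.39
R(1.43)=110.448 < 110.838 but R(1.44)=110.885 ≥ 110.838, so the first grid time is t=1.44.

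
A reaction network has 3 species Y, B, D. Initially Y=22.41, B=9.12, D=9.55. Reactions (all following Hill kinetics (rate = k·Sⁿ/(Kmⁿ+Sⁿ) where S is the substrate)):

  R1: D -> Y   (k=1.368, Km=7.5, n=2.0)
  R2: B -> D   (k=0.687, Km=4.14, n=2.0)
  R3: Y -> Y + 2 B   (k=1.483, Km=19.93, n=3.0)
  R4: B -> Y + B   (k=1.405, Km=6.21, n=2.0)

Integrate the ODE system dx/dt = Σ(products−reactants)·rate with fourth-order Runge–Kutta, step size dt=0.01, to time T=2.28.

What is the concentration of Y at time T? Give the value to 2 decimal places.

Y at T = 26.67

RK4 with dt=0.01: 228 steps to T=2.28. Trajectory (selected grid times):
t=0.00: Y=22.41 B=9.12 D=9.55
t=0.25: Y=22.86 B=9.42 D=9.48
t=0.51: Y=23.34 B=9.74 D=9.41
t=0.76: Y=23.80 B=10.05 D=9.35
t=1.01: Y=24.26 B=10.38 D=9.29
t=1.27: Y=24.75 B=10.72 D=9.23
t=1.52: Y=25.22 B=11.07 D=9.18
t=1.77: Y=25.69 B=11.42 D=9.12
t=2.03: Y=26.19 B=11.79 D=9.07
t=2.28: Y=26.67 B=12.15 D=9.02
Read off Y at T=2.28: 26.67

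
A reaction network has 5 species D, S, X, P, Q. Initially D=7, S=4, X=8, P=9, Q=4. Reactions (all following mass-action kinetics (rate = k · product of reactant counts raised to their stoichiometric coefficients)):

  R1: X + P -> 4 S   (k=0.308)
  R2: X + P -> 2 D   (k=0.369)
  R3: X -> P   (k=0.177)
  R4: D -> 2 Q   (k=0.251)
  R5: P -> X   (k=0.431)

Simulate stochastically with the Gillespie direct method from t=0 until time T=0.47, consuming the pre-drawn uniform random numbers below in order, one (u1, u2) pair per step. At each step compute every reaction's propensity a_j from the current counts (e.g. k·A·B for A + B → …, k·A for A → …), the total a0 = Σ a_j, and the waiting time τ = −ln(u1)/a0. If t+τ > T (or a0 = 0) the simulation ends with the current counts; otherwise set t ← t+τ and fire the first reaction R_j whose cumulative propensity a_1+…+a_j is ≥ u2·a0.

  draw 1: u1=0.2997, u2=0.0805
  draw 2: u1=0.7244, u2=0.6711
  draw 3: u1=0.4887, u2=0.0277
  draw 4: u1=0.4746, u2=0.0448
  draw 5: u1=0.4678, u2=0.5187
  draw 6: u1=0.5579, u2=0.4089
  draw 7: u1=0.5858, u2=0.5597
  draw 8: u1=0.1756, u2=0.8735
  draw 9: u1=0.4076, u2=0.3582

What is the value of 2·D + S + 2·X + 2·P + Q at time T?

Check how each reaction changes W = 2·D + S + 2·X + 2·P + Q (weight of products minus weight of reactants):
R1: X + P -> 4 S: (1·4) − (2·1 + 2·1) = 4 − 4 = 0
R2: X + P -> 2 D: (2·2) − (2·1 + 2·1) = 4 − 4 = 0
R3: X -> P: (2·1) − (2·1) = 2 − 2 = 0
R4: D -> 2 Q: (1·2) − (2·1) = 2 − 2 = 0
R5: P -> X: (2·1) − (2·1) = 2 − 2 = 0
Every reaction leaves W unchanged, so W is conserved and no simulation is needed: W(T) = W(0) = 2·7 + 4 + 2·8 + 2·9 + 4 = 56

Value at T = 56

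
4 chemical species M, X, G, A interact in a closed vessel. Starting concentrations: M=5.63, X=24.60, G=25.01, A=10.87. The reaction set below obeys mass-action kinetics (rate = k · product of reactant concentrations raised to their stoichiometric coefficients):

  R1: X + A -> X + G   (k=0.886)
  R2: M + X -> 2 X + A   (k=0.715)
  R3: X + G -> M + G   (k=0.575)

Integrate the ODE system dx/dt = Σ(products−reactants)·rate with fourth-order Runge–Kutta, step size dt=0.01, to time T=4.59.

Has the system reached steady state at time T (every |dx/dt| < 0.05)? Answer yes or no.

Steady state at T: yes

RK4 with dt=0.01: 459 steps to T=4.59. Trajectory (selected grid times):
t=0.00: M=5.63 X=24.60 G=25.01 A=10.87
t=0.51: M=29.98 X=0.25 G=53.83 A=17.45
t=1.02: M=30.23 X=0.00 G=54.23 A=17.61
t=1.53: M=30.23 X=0.00 G=54.23 A=17.61
t=2.04: M=30.23 X=0.00 G=54.23 A=17.61
t=2.55: M=30.23 X=0.00 G=54.23 A=17.61
t=3.06: M=30.23 X=0.00 G=54.23 A=17.61
t=3.57: M=30.23 X=0.00 G=54.23 A=17.61
t=4.08: M=30.23 X=0.00 G=54.23 A=17.61
t=4.59: M=30.23 X=0.00 G=54.23 A=17.61
Rates at T: R1=0.0000, R2=0.0000, R3=0.0000
dx/dt at T (Σ net stoichiometry × rate): M=+0.0000, X=-0.0000, G=+0.0000, A=+0.0000
Largest |dx/dt| is |+0.0000| (G) < 0.05 → steady.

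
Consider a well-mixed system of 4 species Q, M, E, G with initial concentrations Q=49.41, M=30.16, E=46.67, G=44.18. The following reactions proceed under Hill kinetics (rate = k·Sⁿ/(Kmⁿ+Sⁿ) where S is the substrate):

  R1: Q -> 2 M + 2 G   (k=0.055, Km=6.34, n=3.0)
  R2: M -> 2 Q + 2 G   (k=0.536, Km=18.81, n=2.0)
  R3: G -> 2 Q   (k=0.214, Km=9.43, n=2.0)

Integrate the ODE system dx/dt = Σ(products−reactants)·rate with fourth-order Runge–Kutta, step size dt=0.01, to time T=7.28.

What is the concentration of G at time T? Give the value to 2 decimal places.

RK4 with dt=0.01: 728 steps to T=7.28. Trajectory (selected grid times):
t=0.00: Q=49.41 M=30.16 E=46.67 G=44.18
t=0.81: Q=50.32 M=29.94 E=46.67 G=44.73
t=1.62: Q=51.23 M=29.72 E=46.67 G=45.27
t=2.43: Q=52.14 M=29.49 E=46.67 G=45.81
t=3.24: Q=53.04 M=29.28 E=46.67 G=46.35
t=4.04: Q=53.93 M=29.06 E=46.67 G=46.88
t=4.85: Q=54.83 M=28.84 E=46.67 G=47.41
t=5.66: Q=55.73 M=28.63 E=46.67 G=47.94
t=6.47: Q=56.62 M=28.42 E=46.67 G=48.47
t=7.28: Q=57.51 M=28.20 E=46.67 G=48.99
Read off G at T=7.28: 48.99

G at T = 48.99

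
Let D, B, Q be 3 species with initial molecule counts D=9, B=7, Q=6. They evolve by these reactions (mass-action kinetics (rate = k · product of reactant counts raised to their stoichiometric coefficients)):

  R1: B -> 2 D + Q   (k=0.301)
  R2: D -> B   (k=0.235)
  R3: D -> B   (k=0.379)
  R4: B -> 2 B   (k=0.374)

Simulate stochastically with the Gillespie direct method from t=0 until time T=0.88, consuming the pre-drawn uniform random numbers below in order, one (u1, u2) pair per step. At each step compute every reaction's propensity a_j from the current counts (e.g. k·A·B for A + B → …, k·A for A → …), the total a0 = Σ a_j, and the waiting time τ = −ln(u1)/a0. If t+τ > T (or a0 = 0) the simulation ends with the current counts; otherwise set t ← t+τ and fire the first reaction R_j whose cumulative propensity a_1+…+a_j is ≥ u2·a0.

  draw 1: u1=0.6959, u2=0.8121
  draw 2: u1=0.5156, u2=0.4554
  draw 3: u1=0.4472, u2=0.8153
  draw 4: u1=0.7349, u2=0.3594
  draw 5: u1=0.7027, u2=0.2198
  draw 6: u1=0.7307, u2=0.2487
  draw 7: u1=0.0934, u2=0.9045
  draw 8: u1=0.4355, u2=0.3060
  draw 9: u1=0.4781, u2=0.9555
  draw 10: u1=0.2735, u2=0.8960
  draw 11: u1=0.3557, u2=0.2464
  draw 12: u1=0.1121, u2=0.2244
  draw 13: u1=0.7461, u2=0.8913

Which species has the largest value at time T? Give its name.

Dominant species at T: B

t=0.000: D=9 B=7 Q=6
Draw 1: a1=2.107, a2=2.115, a3=3.411, a4=2.618, a0=10.251; τ=−ln(0.6959)/10.251=0.035 → t=0.035; u2·a0=0.8121·10.251=8.325; a1+…+a3=7.633 < 8.325 ≤ a1+…+a4=10.251 → R4 fires; D=9 B=8 Q=6
Draw 2: a1=2.408, a2=2.115, a3=3.411, a4=2.992, a0=10.926; τ=−ln(0.5156)/10.926=0.061 → t=0.096; u2·a0=0.4554·10.926=4.976; a1+a2=4.523 < 4.976 ≤ a1+…+a3=7.934 → R3 fires; D=8 B=9 Q=6
Draw 3: a1=2.709, a2=1.880, a3=3.032, a4=3.366, a0=10.987; τ=−ln(0.4472)/10.987=0.073 → t=0.169; u2·a0=0.8153·10.987=8.958; a1+…+a3=7.621 < 8.958 ≤ a1+…+a4=10.987 → R4 fires; D=8 B=10 Q=6
Draw 4: a1=3.010, a2=1.880, a3=3.032, a4=3.740, a0=11.662; τ=−ln(0.7349)/11.662=0.026 → t=0.196; u2·a0=0.3594·11.662=4.191; a1=3.010 < 4.191 ≤ a1+a2=4.890 → R2 fires; D=7 B=11 Q=6
Draw 5: a1=3.311, a2=1.645, a3=2.653, a4=4.114, a0=11.723; τ=−ln(0.7027)/11.723=0.030 → t=0.226; u2·a0=0.2198·11.723=2.577 ≤ a1=3.311 → R1 fires; D=9 B=10 Q=7
Draw 6: a1=3.010, a2=2.115, a3=3.411, a4=3.740, a0=12.276; τ=−ln(0.7307)/12.276=0.026 → t=0.251; u2·a0=0.2487·12.276=3.053; a1=3.010 < 3.053 ≤ a1+a2=5.125 → R2 fires; D=8 B=11 Q=7
Draw 7: a1=3.311, a2=1.880, a3=3.032, a4=4.114, a0=12.337; τ=−ln(0.0934)/12.337=0.192 → t=0.443; u2·a0=0.9045·12.337=11.159; a1+…+a3=8.223 < 11.159 ≤ a1+…+a4=12.337 → R4 fires; D=8 B=12 Q=7
Draw 8: a1=3.612, a2=1.880, a3=3.032, a4=4.488, a0=13.012; τ=−ln(0.4355)/13.012=0.064 → t=0.507; u2·a0=0.3060·13.012=3.982; a1=3.612 < 3.982 ≤ a1+a2=5.492 → R2 fires; D=7 B=13 Q=7
Draw 9: a1=3.913, a2=1.645, a3=2.653, a4=4.862, a0=13.073; τ=−ln(0.4781)/13.073=0.056 → t=0.564; u2·a0=0.9555·13.073=12.491; a1+…+a3=8.211 < 12.491 ≤ a1+…+a4=13.073 → R4 fires; D=7 B=14 Q=7
Draw 10: a1=4.214, a2=1.645, a3=2.653, a4=5.236, a0=13.748; τ=−ln(0.2735)/13.748=0.094 → t=0.658; u2·a0=0.8960·13.748=12.318; a1+…+a3=8.512 < 12.318 ≤ a1+…+a4=13.748 → R4 fires; D=7 B=15 Q=7
Draw 11: a1=4.515, a2=1.645, a3=2.653, a4=5.610, a0=14.423; τ=−ln(0.3557)/14.423=0.072 → t=0.730; u2·a0=0.2464·14.423=3.554 ≤ a1=4.515 → R1 fires; D=9 B=14 Q=8
Draw 12: a1=4.214, a2=2.115, a3=3.411, a4=5.236, a0=14.976; τ=−ln(0.1121)/14.976=0.146 → t=0.876; u2·a0=0.2244·14.976=3.361 ≤ a1=4.214 → R1 fires; D=11 B=13 Q=9
Draw 13: a1=3.913, a2=2.585, a3=4.169, a4=4.862, a0=15.529; τ=−ln(0.7461)/15.529=0.019 → t=0.895 > T=0.88: stop.
At T=0.88: D=11 B=13 Q=9; the largest is B.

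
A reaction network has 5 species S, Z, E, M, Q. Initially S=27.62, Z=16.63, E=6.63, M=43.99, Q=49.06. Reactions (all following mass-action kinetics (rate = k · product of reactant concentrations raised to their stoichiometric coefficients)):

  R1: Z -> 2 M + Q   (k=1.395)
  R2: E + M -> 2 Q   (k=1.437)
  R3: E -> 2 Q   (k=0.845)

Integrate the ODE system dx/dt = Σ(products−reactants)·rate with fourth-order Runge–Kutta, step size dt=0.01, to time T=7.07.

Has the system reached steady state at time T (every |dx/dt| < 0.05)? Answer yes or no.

RK4 with dt=0.01: 707 steps to T=7.07. Trajectory (selected grid times):
t=0.00: S=27.62 Z=16.63 E=6.63 M=43.99 Q=49.06
t=0.79: S=27.62 Z=5.52 E=0.00 M=59.66 Q=73.43
t=1.57: S=27.62 Z=1.86 E=0.00 M=66.99 Q=77.09
t=2.36: S=27.62 Z=0.62 E=0.00 M=69.48 Q=78.33
t=3.14: S=27.62 Z=0.21 E=0.00 M=70.30 Q=78.74
t=3.93: S=27.62 Z=0.07 E=0.00 M=70.57 Q=78.88
t=4.71: S=27.62 Z=0.02 E=0.00 M=70.67 Q=78.93
t=5.50: S=27.62 Z=0.01 E=0.00 M=70.70 Q=78.94
t=6.28: S=27.62 Z=0.00 E=0.00 M=70.71 Q=78.95
t=7.07: S=27.62 Z=0.00 E=0.00 M=70.71 Q=78.95
Rates at T: R1=0.0012, R2=0.0000, R3=0.0000
dx/dt at T (Σ net stoichiometry × rate): S=+0.0000, Z=-0.0012, E=-0.0000, M=+0.0024, Q=+0.0012
Largest |dx/dt| is |+0.0024| (M) < 0.05 → steady.

Steady state at T: yes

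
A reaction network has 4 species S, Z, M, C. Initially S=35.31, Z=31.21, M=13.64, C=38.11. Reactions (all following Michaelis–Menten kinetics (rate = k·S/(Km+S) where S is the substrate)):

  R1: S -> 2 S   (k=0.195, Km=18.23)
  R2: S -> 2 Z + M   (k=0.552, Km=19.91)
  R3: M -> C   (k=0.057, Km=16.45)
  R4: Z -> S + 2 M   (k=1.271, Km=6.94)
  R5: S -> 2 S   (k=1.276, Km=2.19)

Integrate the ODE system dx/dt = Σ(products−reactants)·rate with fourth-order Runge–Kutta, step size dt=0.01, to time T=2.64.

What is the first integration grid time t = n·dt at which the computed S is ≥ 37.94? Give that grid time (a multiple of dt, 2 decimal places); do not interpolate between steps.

RK4 with dt=0.01: 264 steps to T=2.64. Trajectory (selected grid times):
t=0.00: S=35.31 Z=31.21 M=13.64 C=38.11
t=0.29: S=35.89 Z=31.11 M=14.34 C=38.12
t=0.59: S=36.50 Z=31.02 M=15.06 C=38.13
t=0.88: S=37.08 Z=30.92 M=15.76 C=38.13
t=1.17: S=37.67 Z=30.83 M=16.46 C=38.14
t=1.30: S=37.93 Z=30.79 M=16.77 C=38.15
t=1.31: S=37.95 Z=30.79 M=16.79 C=38.15
t=1.47: S=38.27 Z=30.74 M=17.18 C=38.15
t=1.76: S=38.86 Z=30.65 M=17.88 C=38.16
t=2.05: S=39.44 Z=30.56 M=18.58 C=38.17
t=2.35: S=40.04 Z=30.47 M=19.30 C=38.18
t=2.64: S=40.62 Z=30.38 M=20.00 C=38.19
S(1.30)=37.930 < 37.94 but S(1.31)=37.950 ≥ 37.94, so the first grid time is t=1.31.

Threshold first reached at t = 1.31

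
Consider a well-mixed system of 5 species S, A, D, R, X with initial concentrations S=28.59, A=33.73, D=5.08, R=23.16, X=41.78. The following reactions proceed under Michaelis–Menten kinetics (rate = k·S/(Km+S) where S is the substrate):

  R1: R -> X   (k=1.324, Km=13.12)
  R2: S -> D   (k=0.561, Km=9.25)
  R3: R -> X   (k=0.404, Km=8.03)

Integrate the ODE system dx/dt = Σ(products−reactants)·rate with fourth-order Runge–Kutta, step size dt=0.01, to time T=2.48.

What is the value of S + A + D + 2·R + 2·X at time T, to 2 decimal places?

Value at T = 197.28

Check how each reaction changes W = S + A + D + 2·R + 2·X (weight of products minus weight of reactants):
R1: R -> X: (2·1) − (2·1) = 2 − 2 = 0
R2: S -> D: (1·1) − (1·1) = 1 − 1 = 0
R3: R -> X: (2·1) − (2·1) = 2 − 2 = 0
Every reaction leaves W unchanged, so W is conserved and no simulation is needed: W(T) = W(0) = 28.59 + 33.73 + 5.08 + 2·23.16 + 2·41.78 = 197.28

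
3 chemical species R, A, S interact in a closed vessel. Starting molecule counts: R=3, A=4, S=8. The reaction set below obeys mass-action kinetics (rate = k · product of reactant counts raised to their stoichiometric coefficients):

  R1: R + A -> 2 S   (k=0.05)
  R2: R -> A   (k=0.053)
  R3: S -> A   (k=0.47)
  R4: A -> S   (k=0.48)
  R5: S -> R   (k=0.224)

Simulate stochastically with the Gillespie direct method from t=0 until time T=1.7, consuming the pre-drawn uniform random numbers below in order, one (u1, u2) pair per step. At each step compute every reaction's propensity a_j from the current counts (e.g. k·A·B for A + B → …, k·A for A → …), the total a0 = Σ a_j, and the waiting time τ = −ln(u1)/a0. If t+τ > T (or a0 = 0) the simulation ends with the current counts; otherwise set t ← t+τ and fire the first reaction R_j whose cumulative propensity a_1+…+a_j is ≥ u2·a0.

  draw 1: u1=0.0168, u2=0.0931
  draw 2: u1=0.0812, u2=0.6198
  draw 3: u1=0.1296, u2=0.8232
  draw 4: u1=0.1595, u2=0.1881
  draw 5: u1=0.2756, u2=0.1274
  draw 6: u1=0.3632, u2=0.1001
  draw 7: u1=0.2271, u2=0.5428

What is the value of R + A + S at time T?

Check how each reaction changes W = R + A + S (weight of products minus weight of reactants):
R1: R + A -> 2 S: (1·2) − (1·1 + 1·1) = 2 − 2 = 0
R2: R -> A: (1·1) − (1·1) = 1 − 1 = 0
R3: S -> A: (1·1) − (1·1) = 1 − 1 = 0
R4: A -> S: (1·1) − (1·1) = 1 − 1 = 0
R5: S -> R: (1·1) − (1·1) = 1 − 1 = 0
Every reaction leaves W unchanged, so W is conserved and no simulation is needed: W(T) = W(0) = 3 + 4 + 8 = 15

Value at T = 15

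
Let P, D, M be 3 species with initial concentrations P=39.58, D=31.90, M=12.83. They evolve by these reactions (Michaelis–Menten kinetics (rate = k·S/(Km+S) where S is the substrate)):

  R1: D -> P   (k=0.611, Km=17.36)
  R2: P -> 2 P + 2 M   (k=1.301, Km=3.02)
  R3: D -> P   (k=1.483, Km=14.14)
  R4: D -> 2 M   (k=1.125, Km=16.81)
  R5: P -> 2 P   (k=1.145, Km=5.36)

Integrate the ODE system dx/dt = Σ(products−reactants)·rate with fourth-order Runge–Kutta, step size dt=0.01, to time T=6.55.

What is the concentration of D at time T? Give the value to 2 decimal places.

RK4 with dt=0.01: 655 steps to T=6.55. Trajectory (selected grid times):
t=0.00: P=39.58 D=31.90 M=12.83
t=0.73: P=42.23 D=30.34 M=15.67
t=1.46: P=44.88 D=28.80 M=18.49
t=2.18: P=47.48 D=27.31 M=21.26
t=2.91: P=50.10 D=25.83 M=24.05
t=3.64: P=52.71 D=24.38 M=26.83
t=4.37: P=55.31 D=22.97 M=29.59
t=5.09: P=57.85 D=21.61 M=32.29
t=5.82: P=60.41 D=20.26 M=35.01
t=6.55: P=62.95 D=18.95 M=37.71
Read off D at T=6.55: 18.95

D at T = 18.95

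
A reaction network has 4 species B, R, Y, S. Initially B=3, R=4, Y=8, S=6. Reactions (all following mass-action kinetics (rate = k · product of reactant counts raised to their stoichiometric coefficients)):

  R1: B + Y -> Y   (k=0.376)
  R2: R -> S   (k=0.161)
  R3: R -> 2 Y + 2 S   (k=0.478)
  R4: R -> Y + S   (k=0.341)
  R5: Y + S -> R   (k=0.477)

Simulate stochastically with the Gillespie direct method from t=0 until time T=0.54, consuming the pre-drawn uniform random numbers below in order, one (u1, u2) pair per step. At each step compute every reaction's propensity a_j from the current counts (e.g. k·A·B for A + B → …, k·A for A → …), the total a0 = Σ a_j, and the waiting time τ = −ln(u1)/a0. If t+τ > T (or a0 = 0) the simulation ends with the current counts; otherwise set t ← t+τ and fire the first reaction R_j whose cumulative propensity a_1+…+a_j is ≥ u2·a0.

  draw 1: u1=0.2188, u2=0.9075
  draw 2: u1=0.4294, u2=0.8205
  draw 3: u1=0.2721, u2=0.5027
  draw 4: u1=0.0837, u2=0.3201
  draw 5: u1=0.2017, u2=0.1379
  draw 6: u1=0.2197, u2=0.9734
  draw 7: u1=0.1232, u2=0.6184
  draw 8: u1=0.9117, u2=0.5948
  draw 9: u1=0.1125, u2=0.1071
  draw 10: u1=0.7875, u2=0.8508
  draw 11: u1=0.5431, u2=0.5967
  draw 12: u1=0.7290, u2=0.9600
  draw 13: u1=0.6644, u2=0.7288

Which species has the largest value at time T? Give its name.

Dominant species at T: R

t=0.000: B=3 R=4 Y=8 S=6
Draw 1: a1=9.024, a2=0.644, a3=1.912, a4=1.364, a5=22.896, a0=35.840; τ=−ln(0.2188)/35.840=0.042 → t=0.042; u2·a0=0.9075·35.840=32.525; a1+…+a4=12.944 < 32.525 ≤ a1+…+a5=35.840 → R5 fires; B=3 R=5 Y=7 S=5
Draw 2: a1=7.896, a2=0.805, a3=2.390, a4=1.705, a5=16.695, a0=29.491; τ=−ln(0.4294)/29.491=0.029 → t=0.071; u2·a0=0.8205·29.491=24.197; a1+…+a4=12.796 < 24.197 ≤ a1+…+a5=29.491 → R5 fires; B=3 R=6 Y=6 S=4
Draw 3: a1=6.768, a2=0.966, a3=2.868, a4=2.046, a5=11.448, a0=24.096; τ=−ln(0.2721)/24.096=0.054 → t=0.125; u2·a0=0.5027·24.096=12.113; a1+…+a3=10.602 < 12.113 ≤ a1+…+a4=12.648 → R4 fires; B=3 R=5 Y=7 S=5
Draw 4: a1=7.896, a2=0.805, a3=2.390, a4=1.705, a5=16.695, a0=29.491; τ=−ln(0.0837)/29.491=0.084 → t=0.209; u2·a0=0.3201·29.491=9.440; a1+a2=8.701 < 9.440 ≤ a1+…+a3=11.091 → R3 fires; B=3 R=4 Y=9 S=7
Draw 5: a1=10.152, a2=0.644, a3=1.912, a4=1.364, a5=30.051, a0=44.123; τ=−ln(0.2017)/44.123=0.036 → t=0.245; u2·a0=0.1379·44.123=6.085 ≤ a1=10.152 → R1 fires; B=2 R=4 Y=9 S=7
Draw 6: a1=6.768, a2=0.644, a3=1.912, a4=1.364, a5=30.051, a0=40.739; τ=−ln(0.2197)/40.739=0.037 → t=0.283; u2·a0=0.9734·40.739=39.655; a1+…+a4=10.688 < 39.655 ≤ a1+…+a5=40.739 → R5 fires; B=2 R=5 Y=8 S=6
Draw 7: a1=6.016, a2=0.805, a3=2.390, a4=1.705, a5=22.896, a0=33.812; τ=−ln(0.1232)/33.812=0.062 → t=0.345; u2·a0=0.6184·33.812=20.909; a1+…+a4=10.916 < 20.909 ≤ a1+…+a5=33.812 → R5 fires; B=2 R=6 Y=7 S=5
Draw 8: a1=5.264, a2=0.966, a3=2.868, a4=2.046, a5=16.695, a0=27.839; τ=−ln(0.9117)/27.839=0.003 → t=0.348; u2·a0=0.5948·27.839=16.559; a1+…+a4=11.144 < 16.559 ≤ a1+…+a5=27.839 → R5 fires; B=2 R=7 Y=6 S=4
Draw 9: a1=4.512, a2=1.127, a3=3.346, a4=2.387, a5=11.448, a0=22.820; τ=−ln(0.1125)/22.820=0.096 → t=0.444; u2·a0=0.1071·22.820=2.444 ≤ a1=4.512 → R1 fires; B=1 R=7 Y=6 S=4
Draw 10: a1=2.256, a2=1.127, a3=3.346, a4=2.387, a5=11.448, a0=20.564; τ=−ln(0.7875)/20.564=0.012 → t=0.455; u2·a0=0.8508·20.564=17.496; a1+…+a4=9.116 < 17.496 ≤ a1+…+a5=20.564 → R5 fires; B=1 R=8 Y=5 S=3
Draw 11: a1=1.880, a2=1.288, a3=3.824, a4=2.728, a5=7.155, a0=16.875; τ=−ln(0.5431)/16.875=0.036 → t=0.491; u2·a0=0.5967·16.875=10.069; a1+…+a4=9.720 < 10.069 ≤ a1+…+a5=16.875 → R5 fires; B=1 R=9 Y=4 S=2
Draw 12: a1=1.504, a2=1.449, a3=4.302, a4=3.069, a5=3.816, a0=14.140; τ=−ln(0.7290)/14.140=0.022 → t=0.514; u2·a0=0.9600·14.140=13.574; a1+…+a4=10.324 < 13.574 ≤ a1+…+a5=14.140 → R5 fires; B=1 R=10 Y=3 S=1
Draw 13: a1=1.128, a2=1.610, a3=4.780, a4=3.410, a5=1.431, a0=12.359; τ=−ln(0.6644)/12.359=0.033 → t=0.547 > T=0.54: stop.
At T=0.54: B=1 R=10 Y=3 S=1; the largest is R.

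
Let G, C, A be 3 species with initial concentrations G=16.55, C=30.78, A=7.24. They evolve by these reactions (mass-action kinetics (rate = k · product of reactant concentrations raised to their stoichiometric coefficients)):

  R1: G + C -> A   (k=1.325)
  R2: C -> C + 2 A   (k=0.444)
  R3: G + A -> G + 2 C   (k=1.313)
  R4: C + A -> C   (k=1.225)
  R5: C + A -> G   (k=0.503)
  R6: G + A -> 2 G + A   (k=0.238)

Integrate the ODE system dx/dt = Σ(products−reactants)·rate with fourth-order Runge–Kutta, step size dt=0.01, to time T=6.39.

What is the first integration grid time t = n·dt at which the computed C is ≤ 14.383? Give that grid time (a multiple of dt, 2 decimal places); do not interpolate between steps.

Threshold first reached at t = 0.12

RK4 with dt=0.01: 639 steps to T=6.39. Trajectory (selected grid times):
t=0.00: G=16.55 C=30.78 A=7.24
t=0.11: G=2.70 C=14.78 A=3.10
t=0.12: G=2.44 C=14.27 A=2.87
t=0.71: G=0.31 C=6.79 A=0.75
t=1.42: G=0.27 C=4.32 A=0.69
t=2.13: G=0.27 C=2.90 A=0.68
t=2.84: G=0.27 C=2.04 A=0.66
t=3.55: G=0.27 C=1.51 A=0.64
t=4.26: G=0.26 C=1.19 A=0.62
t=4.97: G=0.26 C=0.99 A=0.61
t=5.68: G=0.26 C=0.86 A=0.59
t=6.39: G=0.26 C=0.77 A=0.58
C(0.11)=14.777 > 14.383 but C(0.12)=14.266 ≤ 14.383, so the first grid time is t=0.12.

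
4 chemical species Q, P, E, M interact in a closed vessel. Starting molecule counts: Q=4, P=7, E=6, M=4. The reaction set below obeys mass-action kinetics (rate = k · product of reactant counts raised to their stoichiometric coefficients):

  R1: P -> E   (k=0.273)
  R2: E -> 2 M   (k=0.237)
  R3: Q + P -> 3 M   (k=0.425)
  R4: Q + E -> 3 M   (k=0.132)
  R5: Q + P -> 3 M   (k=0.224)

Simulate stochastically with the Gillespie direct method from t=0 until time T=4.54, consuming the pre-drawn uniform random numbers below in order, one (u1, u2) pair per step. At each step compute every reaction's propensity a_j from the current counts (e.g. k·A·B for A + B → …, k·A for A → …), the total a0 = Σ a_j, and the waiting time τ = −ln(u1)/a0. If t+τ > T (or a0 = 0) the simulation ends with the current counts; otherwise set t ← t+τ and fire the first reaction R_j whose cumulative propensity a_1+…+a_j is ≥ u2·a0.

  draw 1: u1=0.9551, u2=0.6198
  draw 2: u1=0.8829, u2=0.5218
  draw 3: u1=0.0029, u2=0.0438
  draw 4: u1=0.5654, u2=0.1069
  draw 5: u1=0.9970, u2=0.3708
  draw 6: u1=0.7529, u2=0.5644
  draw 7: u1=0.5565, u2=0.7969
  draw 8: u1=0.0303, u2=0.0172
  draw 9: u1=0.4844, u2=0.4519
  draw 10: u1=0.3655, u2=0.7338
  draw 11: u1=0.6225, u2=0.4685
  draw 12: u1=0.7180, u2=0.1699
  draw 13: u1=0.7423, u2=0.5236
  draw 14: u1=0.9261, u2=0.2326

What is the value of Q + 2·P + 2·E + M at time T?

Value at T = 34

Check how each reaction changes W = Q + 2·P + 2·E + M (weight of products minus weight of reactants):
R1: P -> E: (2·1) − (2·1) = 2 − 2 = 0
R2: E -> 2 M: (1·2) − (2·1) = 2 − 2 = 0
R3: Q + P -> 3 M: (1·3) − (1·1 + 2·1) = 3 − 3 = 0
R4: Q + E -> 3 M: (1·3) − (1·1 + 2·1) = 3 − 3 = 0
R5: Q + P -> 3 M: (1·3) − (1·1 + 2·1) = 3 − 3 = 0
Every reaction leaves W unchanged, so W is conserved and no simulation is needed: W(T) = W(0) = 4 + 2·7 + 2·6 + 4 = 34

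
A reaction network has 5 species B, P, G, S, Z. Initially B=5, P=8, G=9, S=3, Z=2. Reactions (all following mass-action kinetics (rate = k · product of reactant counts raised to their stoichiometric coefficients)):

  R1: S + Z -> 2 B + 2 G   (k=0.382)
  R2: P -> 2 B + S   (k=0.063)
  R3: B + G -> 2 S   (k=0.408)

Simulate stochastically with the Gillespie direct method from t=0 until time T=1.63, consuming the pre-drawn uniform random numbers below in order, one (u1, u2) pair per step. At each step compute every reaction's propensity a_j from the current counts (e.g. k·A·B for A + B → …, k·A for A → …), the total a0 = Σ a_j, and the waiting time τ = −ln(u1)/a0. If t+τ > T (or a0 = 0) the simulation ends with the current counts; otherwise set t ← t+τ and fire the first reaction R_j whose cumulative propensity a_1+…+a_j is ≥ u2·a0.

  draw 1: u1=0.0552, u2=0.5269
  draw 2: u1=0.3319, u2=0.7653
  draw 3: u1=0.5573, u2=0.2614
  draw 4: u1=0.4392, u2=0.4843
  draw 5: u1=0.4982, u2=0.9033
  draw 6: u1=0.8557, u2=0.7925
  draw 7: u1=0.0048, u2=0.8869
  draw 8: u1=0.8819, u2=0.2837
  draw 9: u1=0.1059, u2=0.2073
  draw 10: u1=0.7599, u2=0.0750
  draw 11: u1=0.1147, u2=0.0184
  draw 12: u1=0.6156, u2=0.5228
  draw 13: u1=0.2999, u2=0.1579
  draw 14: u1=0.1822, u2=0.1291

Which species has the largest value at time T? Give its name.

Dominant species at T: S

t=0.000: B=5 P=8 G=9 S=3 Z=2
Draw 1: a1=2.292, a2=0.504, a3=18.360, a0=21.156; τ=−ln(0.0552)/21.156=0.137 → t=0.137; u2·a0=0.5269·21.156=11.147; a1+a2=2.796 < 11.147 ≤ a1+…+a3=21.156 → R3 fires; B=4 P=8 G=8 S=5 Z=2
Draw 2: a1=3.820, a2=0.504, a3=13.056, a0=17.380; τ=−ln(0.3319)/17.380=0.063 → t=0.200; u2·a0=0.7653·17.380=13.301; a1+a2=4.324 < 13.301 ≤ a1+…+a3=17.380 → R3 fires; B=3 P=8 G=7 S=7 Z=2
Draw 3: a1=5.348, a2=0.504, a3=8.568, a0=14.420; τ=−ln(0.5573)/14.420=0.041 → t=0.241; u2·a0=0.2614·14.420=3.769 ≤ a1=5.348 → R1 fires; B=5 P=8 G=9 S=6 Z=1
Draw 4: a1=2.292, a2=0.504, a3=18.360, a0=21.156; τ=−ln(0.4392)/21.156=0.039 → t=0.280; u2·a0=0.4843·21.156=10.246; a1+a2=2.796 < 10.246 ≤ a1+…+a3=21.156 → R3 fires; B=4 P=8 G=8 S=8 Z=1
Draw 5: a1=3.056, a2=0.504, a3=13.056, a0=16.616; τ=−ln(0.4982)/16.616=0.042 → t=0.322; u2·a0=0.9033·16.616=15.009; a1+a2=3.560 < 15.009 ≤ a1+…+a3=16.616 → R3 fires; B=3 P=8 G=7 S=10 Z=1
Draw 6: a1=3.820, a2=0.504, a3=8.568, a0=12.892; τ=−ln(0.8557)/12.892=0.012 → t=0.334; u2·a0=0.7925·12.892=10.217; a1+a2=4.324 < 10.217 ≤ a1+…+a3=12.892 → R3 fires; B=2 P=8 G=6 S=12 Z=1
Draw 7: a1=4.584, a2=0.504, a3=4.896, a0=9.984; τ=−ln(0.0048)/9.984=0.535 → t=0.869; u2·a0=0.8869·9.984=8.855; a1+a2=5.088 < 8.855 ≤ a1+…+a3=9.984 → R3 fires; B=1 P=8 G=5 S=14 Z=1
Draw 8: a1=5.348, a2=0.504, a3=2.040, a0=7.892; τ=−ln(0.8819)/7.892=0.016 → t=0.885; u2·a0=0.2837·7.892=2.239 ≤ a1=5.348 → R1 fires; B=3 P=8 G=7 S=13 Z=0
Draw 9: a1=0.000, a2=0.504, a3=8.568, a0=9.072; τ=−ln(0.1059)/9.072=0.247 → t=1.132; u2·a0=0.2073·9.072=1.881; a1+a2=0.504 < 1.881 ≤ a1+…+a3=9.072 → R3 fires; B=2 P=8 G=6 S=15 Z=0
Draw 10: a1=0.000, a2=0.504, a3=4.896, a0=5.400; τ=−ln(0.7599)/5.400=0.051 → t=1.183; u2·a0=0.0750·5.400=0.405; a1=0.000 < 0.405 ≤ a1+a2=0.504 → R2 fires; B=4 P=7 G=6 S=16 Z=0
Draw 11: a1=0.000, a2=0.441, a3=9.792, a0=10.233; τ=−ln(0.1147)/10.233=0.212 → t=1.394; u2·a0=0.0184·10.233=0.188; a1=0.000 < 0.188 ≤ a1+a2=0.441 → R2 fires; B=6 P=6 G=6 S=17 Z=0
Draw 12: a1=0.000, a2=0.378, a3=14.688, a0=15.066; τ=−ln(0.6156)/15.066=0.032 → t=1.427; u2·a0=0.5228·15.066=7.877; a1+a2=0.378 < 7.877 ≤ a1+…+a3=15.066 → R3 fires; B=5 P=6 G=5 S=19 Z=0
Draw 13: a1=0.000, a2=0.378, a3=10.200, a0=10.578; τ=−ln(0.2999)/10.578=0.114 → t=1.541; u2·a0=0.1579·10.578=1.670; a1+a2=0.378 < 1.670 ≤ a1+…+a3=10.578 → R3 fires; B=4 P=6 G=4 S=21 Z=0
Draw 14: a1=0.000, a2=0.378, a3=6.528, a0=6.906; τ=−ln(0.1822)/6.906=0.247 → t=1.787 > T=1.63: stop.
At T=1.63: B=4 P=6 G=4 S=21 Z=0; the largest is S.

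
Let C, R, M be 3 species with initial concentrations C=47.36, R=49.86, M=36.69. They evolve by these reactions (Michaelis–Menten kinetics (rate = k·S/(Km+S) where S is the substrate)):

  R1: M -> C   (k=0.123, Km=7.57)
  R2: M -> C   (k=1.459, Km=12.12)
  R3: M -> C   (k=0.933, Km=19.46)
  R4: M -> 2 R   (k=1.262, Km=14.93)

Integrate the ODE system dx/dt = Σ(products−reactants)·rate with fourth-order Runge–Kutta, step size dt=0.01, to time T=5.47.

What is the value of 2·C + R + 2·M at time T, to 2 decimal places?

Value at T = 217.96

Check how each reaction changes W = 2·C + R + 2·M (weight of products minus weight of reactants):
R1: M -> C: (2·1) − (2·1) = 2 − 2 = 0
R2: M -> C: (2·1) − (2·1) = 2 − 2 = 0
R3: M -> C: (2·1) − (2·1) = 2 − 2 = 0
R4: M -> 2 R: (1·2) − (2·1) = 2 − 2 = 0
Every reaction leaves W unchanged, so W is conserved and no simulation is needed: W(T) = W(0) = 2·47.36 + 49.86 + 2·36.69 = 217.96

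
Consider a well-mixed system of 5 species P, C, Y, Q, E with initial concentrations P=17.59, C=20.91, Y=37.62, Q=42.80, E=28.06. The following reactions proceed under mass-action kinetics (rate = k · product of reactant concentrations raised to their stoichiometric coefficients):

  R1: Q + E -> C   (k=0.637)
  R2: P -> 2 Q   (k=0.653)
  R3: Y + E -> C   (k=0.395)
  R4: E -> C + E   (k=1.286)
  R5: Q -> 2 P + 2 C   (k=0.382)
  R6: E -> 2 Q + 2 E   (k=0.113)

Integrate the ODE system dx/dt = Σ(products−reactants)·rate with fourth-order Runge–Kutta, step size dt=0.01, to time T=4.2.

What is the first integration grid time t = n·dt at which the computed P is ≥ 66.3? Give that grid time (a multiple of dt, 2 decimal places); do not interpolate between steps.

Threshold first reached at t = 2.74

RK4 with dt=0.01: 420 steps to T=4.2. Trajectory (selected grid times):
t=0.00: P=17.59 C=20.91 Y=37.62 Q=42.80 E=28.06
t=0.47: P=22.11 C=60.76 Y=27.16 Q=32.20 E=0.00
t=0.93: P=27.45 C=73.51 Y=27.16 Q=40.64 E=0.00
t=1.40: P=34.44 C=89.95 Y=27.16 Q=51.33 E=0.00
t=1.87: P=43.31 C=110.70 Y=27.16 Q=64.72 E=0.00
t=2.33: P=54.24 C=136.22 Y=27.16 Q=81.13 E=0.00
t=2.73: P=65.98 C=163.61 Y=27.16 Q=98.74 E=0.00
t=2.74: P=66.31 C=164.37 Y=27.16 Q=99.22 E=0.00
t=2.80: P=68.29 C=168.99 Y=27.16 Q=102.19 E=0.00
t=3.27: P=85.99 C=210.25 Y=27.16 Q=128.69 E=0.00
t=3.73: P=107.75 C=260.99 Y=27.16 Q=161.27 E=0.00
t=4.20: P=135.69 C=326.12 Y=27.16 Q=203.09 E=0.00
P(2.73)=65.985 < 66.3 but P(2.74)=66.309 ≥ 66.3, so the first grid time is t=2.74.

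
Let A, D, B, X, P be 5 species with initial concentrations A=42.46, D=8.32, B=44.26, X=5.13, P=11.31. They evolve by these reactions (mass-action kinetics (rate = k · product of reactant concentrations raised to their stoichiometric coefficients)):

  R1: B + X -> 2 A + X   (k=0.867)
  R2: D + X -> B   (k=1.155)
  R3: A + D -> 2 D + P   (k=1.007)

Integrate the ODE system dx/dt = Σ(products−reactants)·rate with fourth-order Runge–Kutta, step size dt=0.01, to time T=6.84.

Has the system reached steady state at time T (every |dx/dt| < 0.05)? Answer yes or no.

RK4 with dt=0.01: 684 steps to T=6.84. Trajectory (selected grid times):
t=0.00: A=42.46 D=8.32 B=44.26 X=5.13 P=11.31
t=0.76: A=0.00 D=60.08 B=42.17 X=0.00 P=68.20
t=1.52: A=0.00 D=60.08 B=42.17 X=0.00 P=68.20
t=2.28: A=0.00 D=60.08 B=42.17 X=0.00 P=68.20
t=3.04: A=0.00 D=60.08 B=42.17 X=0.00 P=68.20
t=3.80: A=0.00 D=60.08 B=42.17 X=0.00 P=68.20
t=4.56: A=0.00 D=60.08 B=42.17 X=0.00 P=68.20
t=5.32: A=0.00 D=60.08 B=42.17 X=0.00 P=68.20
t=6.08: A=0.00 D=60.08 B=42.17 X=0.00 P=68.20
t=6.84: A=0.00 D=60.08 B=42.17 X=0.00 P=68.20
Rates at T: R1=0.0000, R2=0.0000, R3=0.0000
dx/dt at T (Σ net stoichiometry × rate): A=-0.0000, D=+0.0000, B=+0.0000, X=-0.0000, P=+0.0000
Largest |dx/dt| is |-0.0000| (A) < 0.05 → steady.

Steady state at T: yes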